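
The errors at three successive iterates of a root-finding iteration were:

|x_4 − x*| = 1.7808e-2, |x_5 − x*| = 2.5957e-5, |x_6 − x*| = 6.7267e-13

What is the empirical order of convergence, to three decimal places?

p ≈ ln(|x_6 − x*|/|x_5 − x*|) / ln(|x_5 − x*|/|x_4 − x*|)
  = ln(6.7267e-13/2.5957e-5) / ln(2.5957e-5/1.7808e-2)
  = ln(2.59148e-08) / ln(0.0014576)
  = -17.468452 / -6.530964 ≈ 2.674713

2.675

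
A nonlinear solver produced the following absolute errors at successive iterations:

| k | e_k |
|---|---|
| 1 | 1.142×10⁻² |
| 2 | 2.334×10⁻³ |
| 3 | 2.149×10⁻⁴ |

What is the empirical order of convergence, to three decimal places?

1.502

p ≈ ln(e_3/e_2) / ln(e_2/e_1)
  = ln(2.149×10⁻⁴/2.334×10⁻³) / ln(2.334×10⁻³/1.142×10⁻²)
  = ln(0.0920737) / ln(0.204378)
  = -2.385166 / -1.587784 ≈ 1.502198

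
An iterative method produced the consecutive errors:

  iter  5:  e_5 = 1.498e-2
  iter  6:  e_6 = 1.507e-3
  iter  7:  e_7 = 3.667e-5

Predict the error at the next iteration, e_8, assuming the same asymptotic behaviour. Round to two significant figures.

9.0e-8

First estimate the order: p ≈ ln(e_7/e_6) / ln(e_6/e_5) = ln(3.667e-5/1.507e-3)/ln(1.507e-3/1.498e-2) = ln(0.0243331)/ln(0.100601) ≈ 1.6180.
Then e_8 ≈ e_7·(e_7/e_6)^p = 3.667e-5·(0.0243331)^1.6180 = 3.667e-5·0.00244832 ≈ 8.978e-08.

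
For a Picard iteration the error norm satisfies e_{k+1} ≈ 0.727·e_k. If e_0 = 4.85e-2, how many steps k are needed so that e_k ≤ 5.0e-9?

After k steps, e_k ≈ 4.85e-2·0.727^k.
Need 0.727^k ≤ 5.0e-9/4.85e-2 = 1.03093e-07.
k ≥ ln(1.03093e-07)/ln(0.727) = -16.0876/-0.31883 = 50.458.
Smallest integer k = 51.

51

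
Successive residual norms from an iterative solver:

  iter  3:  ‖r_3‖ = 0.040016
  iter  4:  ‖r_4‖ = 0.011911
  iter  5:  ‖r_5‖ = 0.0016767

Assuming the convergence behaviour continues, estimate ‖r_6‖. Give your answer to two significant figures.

7.0e-5

First estimate the order: p ≈ ln(‖r_5‖/‖r_4‖) / ln(‖r_4‖/‖r_3‖) = ln(0.0016767/0.011911)/ln(0.011911/0.040016) = ln(0.140769)/ln(0.297656) ≈ 1.6179.
Then ‖r_6‖ ≈ ‖r_5‖·(‖r_5‖/‖r_4‖)^p = 0.0016767·(0.140769)^1.6179 = 0.0016767·0.041915 ≈ 7.028e-05.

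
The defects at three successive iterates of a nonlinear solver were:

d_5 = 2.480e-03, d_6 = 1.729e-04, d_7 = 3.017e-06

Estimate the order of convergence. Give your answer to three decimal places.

p ≈ ln(d_7/d_6) / ln(d_6/d_5)
  = ln(3.017e-06/1.729e-04) / ln(1.729e-04/2.480e-03)
  = ln(0.0174494) / ln(0.0697177)
  = -4.048450 / -2.663301 ≈ 1.520087

1.520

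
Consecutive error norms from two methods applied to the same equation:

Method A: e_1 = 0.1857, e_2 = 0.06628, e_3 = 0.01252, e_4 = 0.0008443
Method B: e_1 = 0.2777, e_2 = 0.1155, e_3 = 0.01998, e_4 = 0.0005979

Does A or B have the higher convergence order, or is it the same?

B

Method A: p ≈ ln(0.0008443/0.01252)/ln(0.01252/0.06628) ≈ 1.62.
Method B: p ≈ ln(0.0005979/0.01998)/ln(0.01998/0.1155) ≈ 2.00.
Method B has the higher order (≈2.0 vs ≈1.6).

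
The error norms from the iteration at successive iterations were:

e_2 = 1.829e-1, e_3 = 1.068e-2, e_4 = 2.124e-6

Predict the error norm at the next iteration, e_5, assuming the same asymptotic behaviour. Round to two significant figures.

1.7e-17

First estimate the order: p ≈ ln(e_4/e_3) / ln(e_3/e_2) = ln(2.124e-6/1.068e-2)/ln(1.068e-2/1.829e-1) = ln(0.000198876)/ln(0.0583926) ≈ 3.0004.
Then e_5 ≈ e_4·(e_4/e_3)^p = 2.124e-6·(0.000198876)^3.0004 = 2.124e-6·7.83911e-12 ≈ 1.665e-17.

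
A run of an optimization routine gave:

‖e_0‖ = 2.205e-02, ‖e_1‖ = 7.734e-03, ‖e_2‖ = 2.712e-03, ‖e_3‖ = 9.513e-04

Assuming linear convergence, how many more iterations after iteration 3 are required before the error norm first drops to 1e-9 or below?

Rate ρ ≈ ‖e_3‖/‖e_2‖ = 9.513e-04/2.712e-03 = 0.3508.
After j more steps, ‖e_{3+j}‖ ≈ 9.513e-04·ρ^j; need ρ^j ≤ 1e-9/9.513e-04 = 1.05119e-06.
j ≥ ln(1.05119e-06)/ln(0.3508) = -13.7656/-1.04754 = 13.141.
So 14 more iterations are needed.

14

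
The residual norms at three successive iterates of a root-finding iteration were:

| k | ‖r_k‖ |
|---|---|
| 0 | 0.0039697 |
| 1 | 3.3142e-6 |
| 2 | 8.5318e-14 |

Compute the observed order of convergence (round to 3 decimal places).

2.465

p ≈ ln(‖r_2‖/‖r_1‖) / ln(‖r_1‖/‖r_0‖)
  = ln(8.5318e-14/3.3142e-6) / ln(3.3142e-6/0.0039697)
  = ln(2.57432e-08) / ln(0.000834874)
  = -17.475095 / -7.088230 ≈ 2.465368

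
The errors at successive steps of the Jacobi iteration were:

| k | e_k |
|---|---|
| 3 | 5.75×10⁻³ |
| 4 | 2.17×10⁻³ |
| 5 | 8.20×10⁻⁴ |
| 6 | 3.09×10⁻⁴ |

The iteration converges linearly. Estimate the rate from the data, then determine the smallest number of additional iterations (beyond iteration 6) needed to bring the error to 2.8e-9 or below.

12

Rate ρ ≈ e_6/e_5 = 3.09×10⁻⁴/8.20×10⁻⁴ = 0.3768.
After j more steps, e_{6+j} ≈ 3.09×10⁻⁴·ρ^j; need ρ^j ≤ 2.8e-9/3.09×10⁻⁴ = 9.06149e-06.
j ≥ ln(9.06149e-06)/ln(0.3768) = -11.6115/-0.97604 = 11.897.
So 12 more iterations are needed.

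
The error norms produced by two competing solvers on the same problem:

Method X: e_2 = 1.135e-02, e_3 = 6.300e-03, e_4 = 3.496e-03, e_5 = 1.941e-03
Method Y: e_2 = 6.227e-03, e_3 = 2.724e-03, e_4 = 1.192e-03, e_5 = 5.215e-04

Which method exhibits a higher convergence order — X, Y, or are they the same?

same

Method X: p ≈ ln(1.941e-03/3.496e-03)/ln(3.496e-03/6.300e-03) ≈ 1.00.
Method Y: p ≈ ln(5.215e-04/1.192e-03)/ln(1.192e-03/2.724e-03) ≈ 1.00.
Both orders ≈ 1.0 — effectively the same.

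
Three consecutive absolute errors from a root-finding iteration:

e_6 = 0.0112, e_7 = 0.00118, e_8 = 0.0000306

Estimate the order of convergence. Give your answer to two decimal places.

1.62

p ≈ ln(e_8/e_7) / ln(e_7/e_6)
  = ln(0.0000306/0.00118) / ln(0.00118/0.0112)
  = ln(0.0259322) / ln(0.105357)
  = -3.65227 / -2.25040 ≈ 1.62294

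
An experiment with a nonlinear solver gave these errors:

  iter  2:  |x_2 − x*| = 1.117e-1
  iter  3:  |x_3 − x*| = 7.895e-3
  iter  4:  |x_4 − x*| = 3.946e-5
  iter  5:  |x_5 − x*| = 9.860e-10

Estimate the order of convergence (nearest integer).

2

Consecutive ratios: |x_5 − x*|/|x_4 − x*| = 9.860e-10/3.946e-5 = 2.49873e-05, |x_4 − x*|/|x_3 − x*| = 3.946e-5/7.895e-3 = 0.0049981.
p ≈ ln(2.49873e-05)/ln(0.0049981) = -10.5971/-5.2987 ≈ 2.00.
So the convergence is quadratic (order 2).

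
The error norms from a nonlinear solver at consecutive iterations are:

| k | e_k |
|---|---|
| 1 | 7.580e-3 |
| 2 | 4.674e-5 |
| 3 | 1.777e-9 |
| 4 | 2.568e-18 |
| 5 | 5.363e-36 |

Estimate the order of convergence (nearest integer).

2

Consecutive ratios: e_5/e_4 = 5.363e-36/2.568e-18 = 2.0884e-18, e_4/e_3 = 2.568e-18/1.777e-9 = 1.44513e-09.
p ≈ ln(2.0884e-18)/ln(1.44513e-09) = -40.7101/-20.3551 ≈ 2.00.
So the convergence is quadratic (order 2).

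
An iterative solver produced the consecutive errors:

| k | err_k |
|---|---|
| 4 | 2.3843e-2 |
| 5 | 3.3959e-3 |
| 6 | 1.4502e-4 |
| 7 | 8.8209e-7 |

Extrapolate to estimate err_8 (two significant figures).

First estimate the order: p ≈ ln(err_7/err_6) / ln(err_6/err_5) = ln(8.8209e-7/1.4502e-4)/ln(1.4502e-4/3.3959e-3) = ln(0.00608254)/ln(0.0427044) ≈ 1.6180.
Then err_8 ≈ err_7·(err_7/err_6)^p = 8.8209e-7·(0.00608254)^1.6180 = 8.8209e-7·0.000259806 ≈ 2.292e-10.

2.3e-10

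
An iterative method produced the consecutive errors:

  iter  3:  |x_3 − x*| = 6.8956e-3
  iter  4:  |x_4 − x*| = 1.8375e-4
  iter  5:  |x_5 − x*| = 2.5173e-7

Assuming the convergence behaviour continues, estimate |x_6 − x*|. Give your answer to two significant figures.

First estimate the order: p ≈ ln(|x_5 − x*|/|x_4 − x*|) / ln(|x_4 − x*|/|x_3 − x*|) = ln(2.5173e-7/1.8375e-4)/ln(1.8375e-4/6.8956e-3) = ln(0.00136996)/ln(0.0266474) ≈ 1.8187.
Then |x_6 − x*| ≈ |x_5 − x*|·(|x_5 − x*|/|x_4 − x*|)^p = 2.5173e-7·(0.00136996)^1.8187 = 2.5173e-7·6.20198e-06 ≈ 1.561e-12.

1.6e-12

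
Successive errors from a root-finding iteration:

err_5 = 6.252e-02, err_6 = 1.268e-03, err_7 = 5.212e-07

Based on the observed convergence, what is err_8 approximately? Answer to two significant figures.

First estimate the order: p ≈ ln(err_7/err_6) / ln(err_6/err_5) = ln(5.212e-07/1.268e-03)/ln(1.268e-03/6.252e-02) = ln(0.000411041)/ln(0.0202815) ≈ 2.0002.
Then err_8 ≈ err_7·(err_7/err_6)^p = 5.212e-07·(0.000411041)^2.0002 = 5.212e-07·1.68691e-07 ≈ 8.792e-14.

8.8e-14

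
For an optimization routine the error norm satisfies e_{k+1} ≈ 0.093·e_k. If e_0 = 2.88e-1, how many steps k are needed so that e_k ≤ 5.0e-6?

After k steps, e_k ≈ 2.88e-1·0.093^k.
Need 0.093^k ≤ 5.0e-6/2.88e-1 = 1.73611e-05.
k ≥ ln(1.73611e-05)/ln(0.093) = -10.9613/-2.37516 = 4.615.
Smallest integer k = 5.

5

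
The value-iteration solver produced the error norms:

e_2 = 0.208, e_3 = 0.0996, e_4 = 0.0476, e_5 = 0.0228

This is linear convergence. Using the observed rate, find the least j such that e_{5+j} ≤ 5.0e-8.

18

Rate ρ ≈ e_5/e_4 = 0.0228/0.0476 = 0.4790.
After j more steps, e_{5+j} ≈ 0.0228·ρ^j; need ρ^j ≤ 5.0e-8/0.0228 = 2.19298e-06.
j ≥ ln(2.19298e-06)/ln(0.4790) = -13.0302/-0.73605 = 17.703.
So 18 more iterations are needed.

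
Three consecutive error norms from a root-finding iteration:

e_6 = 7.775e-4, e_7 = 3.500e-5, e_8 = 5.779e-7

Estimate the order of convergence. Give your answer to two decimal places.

1.32

p ≈ ln(e_8/e_7) / ln(e_7/e_6)
  = ln(5.779e-7/3.500e-5) / ln(3.500e-5/7.775e-4)
  = ln(0.0165114) / ln(0.0450161)
  = -4.10370 / -3.10074 ≈ 1.32346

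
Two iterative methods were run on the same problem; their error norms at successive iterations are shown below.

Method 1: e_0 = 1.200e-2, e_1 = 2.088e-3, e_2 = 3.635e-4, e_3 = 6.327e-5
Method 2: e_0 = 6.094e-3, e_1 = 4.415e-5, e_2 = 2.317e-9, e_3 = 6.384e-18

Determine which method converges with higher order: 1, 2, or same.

2

Method 1: p ≈ ln(6.327e-5/3.635e-4)/ln(3.635e-4/2.088e-3) ≈ 1.00.
Method 2: p ≈ ln(6.384e-18/2.317e-9)/ln(2.317e-9/4.415e-5) ≈ 2.00.
Method 2 has the higher order (≈2.0 vs ≈1.0).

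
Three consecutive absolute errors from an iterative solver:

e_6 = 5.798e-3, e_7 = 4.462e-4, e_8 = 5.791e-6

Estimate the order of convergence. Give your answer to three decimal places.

1.694

p ≈ ln(e_8/e_7) / ln(e_7/e_6)
  = ln(5.791e-6/4.462e-4) / ln(4.462e-4/5.798e-3)
  = ln(0.0129785) / ln(0.0769576)
  = -4.344461 / -2.564501 ≈ 1.694077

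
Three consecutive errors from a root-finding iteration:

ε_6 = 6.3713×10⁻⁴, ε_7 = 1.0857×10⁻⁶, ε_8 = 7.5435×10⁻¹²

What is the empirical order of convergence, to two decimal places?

1.86

p ≈ ln(ε_8/ε_7) / ln(ε_7/ε_6)
  = ln(7.5435×10⁻¹²/1.0857×10⁻⁶) / ln(1.0857×10⁻⁶/6.3713×10⁻⁴)
  = ln(6.94805e-06) / ln(0.00170405)
  = -11.87705 / -6.37475 ≈ 1.86314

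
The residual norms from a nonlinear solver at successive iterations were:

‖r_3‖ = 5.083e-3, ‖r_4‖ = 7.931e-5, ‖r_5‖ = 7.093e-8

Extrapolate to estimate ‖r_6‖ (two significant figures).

5.1e-13

First estimate the order: p ≈ ln(‖r_5‖/‖r_4‖) / ln(‖r_4‖/‖r_3‖) = ln(7.093e-8/7.931e-5)/ln(7.931e-5/5.083e-3) = ln(0.000894339)/ln(0.015603) ≈ 1.6872.
Then ‖r_6‖ ≈ ‖r_5‖·(‖r_5‖/‖r_4‖)^p = 7.093e-8·(0.000894339)^1.6872 = 7.093e-8·7.18744e-06 ≈ 5.098e-13.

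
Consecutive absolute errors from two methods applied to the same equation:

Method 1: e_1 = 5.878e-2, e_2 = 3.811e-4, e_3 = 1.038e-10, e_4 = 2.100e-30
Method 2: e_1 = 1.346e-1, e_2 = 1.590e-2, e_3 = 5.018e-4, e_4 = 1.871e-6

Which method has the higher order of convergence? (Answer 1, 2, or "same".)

Method 1: p ≈ ln(2.100e-30/1.038e-10)/ln(1.038e-10/3.811e-4) ≈ 3.00.
Method 2: p ≈ ln(1.871e-6/5.018e-4)/ln(5.018e-4/1.590e-2) ≈ 1.62.
Method 1 has the higher order (≈3.0 vs ≈1.6).

1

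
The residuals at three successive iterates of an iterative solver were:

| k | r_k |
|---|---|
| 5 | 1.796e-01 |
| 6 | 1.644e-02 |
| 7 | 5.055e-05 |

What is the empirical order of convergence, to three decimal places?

2.419

p ≈ ln(r_7/r_6) / ln(r_6/r_5)
  = ln(5.055e-05/1.644e-02) / ln(1.644e-02/1.796e-01)
  = ln(0.00307482) / ln(0.0915367)
  = -5.784509 / -2.391015 ≈ 2.419269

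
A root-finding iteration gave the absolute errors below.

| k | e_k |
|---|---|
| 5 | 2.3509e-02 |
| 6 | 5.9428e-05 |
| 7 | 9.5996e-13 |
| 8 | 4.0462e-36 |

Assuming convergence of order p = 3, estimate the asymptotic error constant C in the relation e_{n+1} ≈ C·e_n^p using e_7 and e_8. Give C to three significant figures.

4.57

C ≈ e_8 / e_7^3
  = 4.0462e-36 / (9.5996e-13)^3
  = 4.0462e-36 / 8.84625e-37 ≈ 4.5739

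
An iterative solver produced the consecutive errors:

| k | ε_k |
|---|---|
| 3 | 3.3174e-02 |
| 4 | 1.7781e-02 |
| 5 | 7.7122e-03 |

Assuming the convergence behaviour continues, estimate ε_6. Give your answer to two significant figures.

First estimate the order: p ≈ ln(ε_5/ε_4) / ln(ε_4/ε_3) = ln(7.7122e-03/1.7781e-02)/ln(1.7781e-02/3.3174e-02) = ln(0.433733)/ln(0.535992) ≈ 1.3394.
Then ε_6 ≈ ε_5·(ε_5/ε_4)^p = 7.7122e-03·(0.433733)^1.3394 = 7.7122e-03·0.32666 ≈ 0.002519.

2.5e-3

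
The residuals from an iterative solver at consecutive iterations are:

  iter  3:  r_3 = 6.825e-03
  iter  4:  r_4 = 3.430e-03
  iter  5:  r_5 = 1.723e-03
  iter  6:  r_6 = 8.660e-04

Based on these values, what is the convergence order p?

1

Consecutive ratios: r_6/r_5 = 8.660e-04/1.723e-03 = 0.502612, r_5/r_4 = 1.723e-03/3.430e-03 = 0.502332.
p ≈ ln(0.502612)/ln(0.502332) = -0.6879/-0.6885 ≈ 1.00.
So the convergence is linear (order 1).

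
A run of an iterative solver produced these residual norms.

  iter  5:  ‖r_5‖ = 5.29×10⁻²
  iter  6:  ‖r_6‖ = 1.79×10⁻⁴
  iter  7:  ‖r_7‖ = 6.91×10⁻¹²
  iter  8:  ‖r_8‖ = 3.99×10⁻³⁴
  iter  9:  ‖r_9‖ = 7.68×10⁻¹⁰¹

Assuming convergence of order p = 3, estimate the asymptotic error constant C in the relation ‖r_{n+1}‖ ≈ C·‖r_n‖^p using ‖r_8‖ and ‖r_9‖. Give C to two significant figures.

1.2

C ≈ ‖r_9‖ / ‖r_8‖^3
  = 7.68×10⁻¹⁰¹ / (3.99×10⁻³⁴)^3
  = 7.68×10⁻¹⁰¹ / 6.35212e-101 ≈ 1.209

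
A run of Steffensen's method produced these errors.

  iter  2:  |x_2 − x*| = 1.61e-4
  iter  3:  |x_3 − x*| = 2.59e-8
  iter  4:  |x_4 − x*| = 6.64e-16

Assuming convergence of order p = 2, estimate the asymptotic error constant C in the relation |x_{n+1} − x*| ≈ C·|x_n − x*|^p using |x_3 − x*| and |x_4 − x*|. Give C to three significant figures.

C ≈ |x_4 − x*| / |x_3 − x*|^2
  = 6.64e-16 / (2.59e-8)^2
  = 6.64e-16 / 6.7081e-16 ≈ 0.98985

0.990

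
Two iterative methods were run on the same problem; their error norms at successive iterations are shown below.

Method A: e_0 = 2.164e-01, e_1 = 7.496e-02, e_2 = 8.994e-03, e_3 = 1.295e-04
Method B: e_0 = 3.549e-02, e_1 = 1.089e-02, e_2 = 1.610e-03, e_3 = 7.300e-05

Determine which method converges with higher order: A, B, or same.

A

Method A: p ≈ ln(1.295e-04/8.994e-03)/ln(8.994e-03/7.496e-02) ≈ 2.00.
Method B: p ≈ ln(7.300e-05/1.610e-03)/ln(1.610e-03/1.089e-02) ≈ 1.62.
Method A has the higher order (≈2.0 vs ≈1.6).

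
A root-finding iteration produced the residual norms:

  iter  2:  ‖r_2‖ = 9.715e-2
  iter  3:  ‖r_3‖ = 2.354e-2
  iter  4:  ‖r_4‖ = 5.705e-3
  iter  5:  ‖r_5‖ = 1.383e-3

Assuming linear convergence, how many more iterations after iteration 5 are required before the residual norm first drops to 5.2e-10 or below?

Rate ρ ≈ ‖r_5‖/‖r_4‖ = 1.383e-3/5.705e-3 = 0.2424.
After j more steps, ‖r_{5+j}‖ ≈ 1.383e-3·ρ^j; need ρ^j ≤ 5.2e-10/1.383e-3 = 3.75994e-07.
j ≥ ln(3.75994e-07)/ln(0.2424) = -14.7937/-1.41717 = 10.439.
So 11 more iterations are needed.

11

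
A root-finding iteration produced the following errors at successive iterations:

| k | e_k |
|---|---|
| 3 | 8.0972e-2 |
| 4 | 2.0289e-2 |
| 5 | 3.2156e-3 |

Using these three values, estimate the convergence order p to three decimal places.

1.331

p ≈ ln(e_5/e_4) / ln(e_4/e_3)
  = ln(3.2156e-3/2.0289e-2) / ln(2.0289e-2/8.0972e-2)
  = ln(0.15849) / ln(0.250568)
  = -1.842064 / -1.384025 ≈ 1.330947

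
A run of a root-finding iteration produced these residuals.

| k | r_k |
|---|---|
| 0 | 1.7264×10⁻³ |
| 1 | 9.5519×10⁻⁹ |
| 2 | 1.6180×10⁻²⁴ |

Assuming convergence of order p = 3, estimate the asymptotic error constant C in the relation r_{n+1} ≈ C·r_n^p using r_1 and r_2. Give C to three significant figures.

C ≈ r_2 / r_1^3
  = 1.6180×10⁻²⁴ / (9.5519×10⁻⁹)^3
  = 1.6180×10⁻²⁴ / 8.71504e-25 ≈ 1.8566

1.86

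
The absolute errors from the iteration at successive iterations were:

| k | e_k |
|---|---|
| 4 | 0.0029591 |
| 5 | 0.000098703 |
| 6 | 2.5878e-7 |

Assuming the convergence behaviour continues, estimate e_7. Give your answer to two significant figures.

8.0e-12

First estimate the order: p ≈ ln(e_6/e_5) / ln(e_5/e_4) = ln(2.5878e-7/0.000098703)/ln(0.000098703/0.0029591) = ln(0.0026218)/ln(0.0333558) ≈ 1.7479.
Then e_7 ≈ e_6·(e_6/e_5)^p = 2.5878e-7·(0.0026218)^1.7479 = 2.5878e-7·3.07589e-05 ≈ 7.96e-12.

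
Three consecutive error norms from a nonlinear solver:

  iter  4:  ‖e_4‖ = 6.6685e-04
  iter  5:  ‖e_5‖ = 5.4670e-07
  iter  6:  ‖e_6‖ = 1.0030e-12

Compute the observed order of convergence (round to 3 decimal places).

p ≈ ln(‖e_6‖/‖e_5‖) / ln(‖e_5‖/‖e_4‖)
  = ln(1.0030e-12/5.4670e-07) / ln(5.4670e-07/6.6685e-04)
  = ln(1.83464e-06) / ln(0.000819825)
  = -13.208662 / -7.106420 ≈ 1.858694

1.859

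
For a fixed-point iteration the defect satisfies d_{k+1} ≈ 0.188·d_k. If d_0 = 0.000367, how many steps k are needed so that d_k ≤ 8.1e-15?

After k steps, d_k ≈ 0.000367·0.188^k.
Need 0.188^k ≤ 8.1e-15/0.000367 = 2.20708e-11.
k ≥ ln(2.20708e-11)/ln(0.188) = -24.5368/-1.67131 = 14.681.
Smallest integer k = 15.

15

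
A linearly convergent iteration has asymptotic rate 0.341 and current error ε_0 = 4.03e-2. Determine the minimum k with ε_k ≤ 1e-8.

15

After k steps, ε_k ≈ 4.03e-2·0.341^k.
Need 0.341^k ≤ 1e-8/4.03e-2 = 2.48139e-07.
k ≥ ln(2.48139e-07)/ln(0.341) = -15.2093/-1.07587 = 14.137.
Smallest integer k = 15.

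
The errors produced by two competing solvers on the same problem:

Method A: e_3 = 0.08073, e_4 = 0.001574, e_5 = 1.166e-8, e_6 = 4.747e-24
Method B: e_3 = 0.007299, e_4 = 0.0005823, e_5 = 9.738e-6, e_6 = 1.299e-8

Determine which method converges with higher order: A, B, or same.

A

Method A: p ≈ ln(4.747e-24/1.166e-8)/ln(1.166e-8/0.001574) ≈ 3.00.
Method B: p ≈ ln(1.299e-8/9.738e-6)/ln(9.738e-6/0.0005823) ≈ 1.62.
Method A has the higher order (≈3.0 vs ≈1.6).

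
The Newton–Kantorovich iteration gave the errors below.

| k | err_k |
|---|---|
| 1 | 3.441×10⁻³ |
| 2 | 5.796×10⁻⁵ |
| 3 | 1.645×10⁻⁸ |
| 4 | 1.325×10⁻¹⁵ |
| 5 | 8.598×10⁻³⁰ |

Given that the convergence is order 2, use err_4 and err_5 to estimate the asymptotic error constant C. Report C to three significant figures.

C ≈ err_5 / err_4^2
  = 8.598×10⁻³⁰ / (1.325×10⁻¹⁵)^2
  = 8.598×10⁻³⁰ / 1.75563e-30 ≈ 4.8974

4.90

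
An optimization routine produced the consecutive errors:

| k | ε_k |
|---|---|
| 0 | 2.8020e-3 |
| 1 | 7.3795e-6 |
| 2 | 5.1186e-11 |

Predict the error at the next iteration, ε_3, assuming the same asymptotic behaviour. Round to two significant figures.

2.5e-21

First estimate the order: p ≈ ln(ε_2/ε_1) / ln(ε_1/ε_0) = ln(5.1186e-11/7.3795e-6)/ln(7.3795e-6/2.8020e-3) = ln(6.93624e-06)/ln(0.00263365) ≈ 2.0000.
Then ε_3 ≈ ε_2·(ε_2/ε_1)^p = 5.1186e-11·(6.93624e-06)^2.0000 = 5.1186e-11·4.81114e-11 ≈ 2.463e-21.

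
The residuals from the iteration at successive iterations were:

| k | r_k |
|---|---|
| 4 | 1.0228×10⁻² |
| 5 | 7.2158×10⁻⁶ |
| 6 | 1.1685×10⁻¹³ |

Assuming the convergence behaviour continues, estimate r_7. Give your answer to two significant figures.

6.4e-33

First estimate the order: p ≈ ln(r_6/r_5) / ln(r_5/r_4) = ln(1.1685×10⁻¹³/7.2158×10⁻⁶)/ln(7.2158×10⁻⁶/1.0228×10⁻²) = ln(1.61936e-08)/ln(0.000705495) ≈ 2.4720.
Then r_7 ≈ r_6·(r_6/r_5)^p = 1.1685×10⁻¹³·(1.61936e-08)^2.4720 = 1.1685×10⁻¹³·5.51438e-20 ≈ 6.444e-33.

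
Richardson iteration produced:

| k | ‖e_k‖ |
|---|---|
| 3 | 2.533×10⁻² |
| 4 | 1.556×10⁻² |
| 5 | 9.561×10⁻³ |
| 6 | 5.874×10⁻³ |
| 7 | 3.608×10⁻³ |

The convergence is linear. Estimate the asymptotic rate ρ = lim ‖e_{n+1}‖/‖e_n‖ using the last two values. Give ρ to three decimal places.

ρ ≈ ‖e_7‖/‖e_6‖ = 3.608×10⁻³/5.874×10⁻³ = 0.61423

0.614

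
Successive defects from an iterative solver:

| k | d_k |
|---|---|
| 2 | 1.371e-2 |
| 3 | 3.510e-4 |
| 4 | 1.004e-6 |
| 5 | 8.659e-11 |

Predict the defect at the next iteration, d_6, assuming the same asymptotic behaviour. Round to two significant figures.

First estimate the order: p ≈ ln(d_5/d_4) / ln(d_4/d_3) = ln(8.659e-11/1.004e-6)/ln(1.004e-6/3.510e-4) = ln(8.6245e-05)/ln(0.0028604) ≈ 1.5979.
Then d_6 ≈ d_5·(d_5/d_4)^p = 8.659e-11·(8.6245e-05)^1.5979 = 8.659e-11·3.20412e-07 ≈ 2.774e-17.

2.8e-17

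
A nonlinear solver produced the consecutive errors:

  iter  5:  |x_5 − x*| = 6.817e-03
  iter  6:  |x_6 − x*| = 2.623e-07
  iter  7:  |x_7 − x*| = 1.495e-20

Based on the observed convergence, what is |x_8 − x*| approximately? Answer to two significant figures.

2.8e-60

First estimate the order: p ≈ ln(|x_7 − x*|/|x_6 − x*|) / ln(|x_6 − x*|/|x_5 − x*|) = ln(1.495e-20/2.623e-07)/ln(2.623e-07/6.817e-03) = ln(5.69958e-14)/ln(3.84773e-05) ≈ 2.9999.
Then |x_8 − x*| ≈ |x_7 − x*|·(|x_7 − x*|/|x_6 − x*|)^p = 1.495e-20·(5.69958e-14)^2.9999 = 1.495e-20·1.85718e-40 ≈ 2.776e-60.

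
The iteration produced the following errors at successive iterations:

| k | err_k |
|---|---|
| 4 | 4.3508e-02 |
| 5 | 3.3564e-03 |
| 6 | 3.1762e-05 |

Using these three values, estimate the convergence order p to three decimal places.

p ≈ ln(err_6/err_5) / ln(err_5/err_4)
  = ln(3.1762e-05/3.3564e-03) / ln(3.3564e-03/4.3508e-02)
  = ln(0.00946312) / ln(0.0771444)
  = -4.660353 / -2.562076 ≈ 1.818975

1.819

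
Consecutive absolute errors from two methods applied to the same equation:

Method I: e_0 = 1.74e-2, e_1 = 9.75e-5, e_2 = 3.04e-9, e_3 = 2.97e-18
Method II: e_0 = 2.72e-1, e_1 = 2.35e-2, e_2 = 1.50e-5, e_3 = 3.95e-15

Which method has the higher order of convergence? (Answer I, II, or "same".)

II

Method I: p ≈ ln(2.97e-18/3.04e-9)/ln(3.04e-9/9.75e-5) ≈ 2.00.
Method II: p ≈ ln(3.95e-15/1.50e-5)/ln(1.50e-5/2.35e-2) ≈ 3.00.
Method II has the higher order (≈3.0 vs ≈2.0).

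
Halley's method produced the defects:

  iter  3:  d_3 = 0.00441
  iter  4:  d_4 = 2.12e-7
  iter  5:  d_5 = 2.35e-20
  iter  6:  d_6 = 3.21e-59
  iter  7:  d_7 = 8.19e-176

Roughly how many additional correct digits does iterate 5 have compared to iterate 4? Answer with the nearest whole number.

13

Digits gained ≈ log₁₀(d_4/d_5) = log₁₀(2.12e-7/2.35e-20) = log₁₀(9.02128e+12) ≈ 12.955.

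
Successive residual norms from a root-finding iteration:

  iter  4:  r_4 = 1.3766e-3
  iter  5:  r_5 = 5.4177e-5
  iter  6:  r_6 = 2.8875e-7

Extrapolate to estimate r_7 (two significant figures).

First estimate the order: p ≈ ln(r_6/r_5) / ln(r_5/r_4) = ln(2.8875e-7/5.4177e-5)/ln(5.4177e-5/1.3766e-3) = ln(0.00532975)/ln(0.0393557) ≈ 1.6180.
Then r_7 ≈ r_6·(r_6/r_5)^p = 2.8875e-7·(0.00532975)^1.6180 = 2.8875e-7·0.000209803 ≈ 6.058e-11.

6.1e-11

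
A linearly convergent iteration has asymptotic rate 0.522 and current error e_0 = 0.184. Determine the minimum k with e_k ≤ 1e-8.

26

After k steps, e_k ≈ 0.184·0.522^k.
Need 0.522^k ≤ 1e-8/0.184 = 5.43478e-08.
k ≥ ln(5.43478e-08)/ln(0.522) = -16.7279/-0.65009 = 25.732.
Smallest integer k = 26.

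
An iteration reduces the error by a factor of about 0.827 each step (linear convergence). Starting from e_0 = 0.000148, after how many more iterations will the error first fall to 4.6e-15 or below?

128

After k steps, e_k ≈ 0.000148·0.827^k.
Need 0.827^k ≤ 4.6e-15/0.000148 = 3.10811e-11.
k ≥ ln(3.10811e-11)/ln(0.827) = -24.1944/-0.18995 = 127.372.
Smallest integer k = 128.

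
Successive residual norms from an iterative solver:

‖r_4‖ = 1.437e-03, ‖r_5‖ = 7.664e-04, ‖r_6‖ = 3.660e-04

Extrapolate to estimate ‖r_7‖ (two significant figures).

1.5e-4

First estimate the order: p ≈ ln(‖r_6‖/‖r_5‖) / ln(‖r_5‖/‖r_4‖) = ln(3.660e-04/7.664e-04)/ln(7.664e-04/1.437e-03) = ln(0.477557)/ln(0.533333) ≈ 1.1757.
Then ‖r_7‖ ≈ ‖r_6‖·(‖r_6‖/‖r_5‖)^p = 3.660e-04·(0.477557)^1.1757 = 3.660e-04·0.419401 ≈ 0.0001535.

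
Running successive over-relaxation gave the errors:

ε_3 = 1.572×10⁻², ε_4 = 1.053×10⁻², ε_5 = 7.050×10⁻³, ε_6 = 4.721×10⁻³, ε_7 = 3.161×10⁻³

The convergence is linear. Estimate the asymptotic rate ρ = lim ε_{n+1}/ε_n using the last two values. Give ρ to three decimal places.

0.670

ρ ≈ ε_7/ε_6 = 3.161×10⁻³/4.721×10⁻³ = 0.66956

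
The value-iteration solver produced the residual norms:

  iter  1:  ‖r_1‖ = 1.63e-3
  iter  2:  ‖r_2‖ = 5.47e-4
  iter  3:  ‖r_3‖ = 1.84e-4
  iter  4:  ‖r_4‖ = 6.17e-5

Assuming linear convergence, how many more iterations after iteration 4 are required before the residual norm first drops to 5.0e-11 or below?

13

Rate ρ ≈ ‖r_4‖/‖r_3‖ = 6.17e-5/1.84e-4 = 0.3353.
After j more steps, ‖r_{4+j}‖ ≈ 6.17e-5·ρ^j; need ρ^j ≤ 5.0e-11/6.17e-5 = 8.10373e-07.
j ≥ ln(8.10373e-07)/ln(0.3353) = -14.0258/-1.09273 = 12.836.
So 13 more iterations are needed.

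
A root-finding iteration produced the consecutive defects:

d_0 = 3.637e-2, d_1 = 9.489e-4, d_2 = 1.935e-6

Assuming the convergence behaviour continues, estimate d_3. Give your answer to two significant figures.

First estimate the order: p ≈ ln(d_2/d_1) / ln(d_1/d_0) = ln(1.935e-6/9.489e-4)/ln(9.489e-4/3.637e-2) = ln(0.0020392)/ln(0.0260902) ≈ 1.6991.
Then d_3 ≈ d_2·(d_2/d_1)^p = 1.935e-6·(0.0020392)^1.6991 = 1.935e-6·2.68227e-05 ≈ 5.19e-11.

5.2e-11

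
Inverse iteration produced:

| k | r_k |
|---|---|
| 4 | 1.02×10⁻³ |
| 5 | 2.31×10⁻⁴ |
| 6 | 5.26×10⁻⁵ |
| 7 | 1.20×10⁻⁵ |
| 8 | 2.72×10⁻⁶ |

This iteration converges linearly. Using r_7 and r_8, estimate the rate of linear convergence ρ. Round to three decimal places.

0.227

ρ ≈ r_8/r_7 = 2.72×10⁻⁶/1.20×10⁻⁵ = 0.22667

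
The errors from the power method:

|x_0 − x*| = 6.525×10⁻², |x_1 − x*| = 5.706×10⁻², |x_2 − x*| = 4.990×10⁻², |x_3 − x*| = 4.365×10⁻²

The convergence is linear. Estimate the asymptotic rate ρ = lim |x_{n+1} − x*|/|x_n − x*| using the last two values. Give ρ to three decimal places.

0.875

ρ ≈ |x_3 − x*|/|x_2 − x*| = 4.365×10⁻²/4.990×10⁻² = 0.87475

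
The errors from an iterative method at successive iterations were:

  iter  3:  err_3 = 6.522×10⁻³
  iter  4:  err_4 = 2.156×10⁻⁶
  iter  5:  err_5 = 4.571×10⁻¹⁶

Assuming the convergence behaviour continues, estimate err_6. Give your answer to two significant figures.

6.0e-43

First estimate the order: p ≈ ln(err_5/err_4) / ln(err_4/err_3) = ln(4.571×10⁻¹⁶/2.156×10⁻⁶)/ln(2.156×10⁻⁶/6.522×10⁻³) = ln(2.12013e-10)/ln(0.000330573) ≈ 2.7792.
Then err_6 ≈ err_5·(err_5/err_4)^p = 4.571×10⁻¹⁶·(2.12013e-10)^2.7792 = 4.571×10⁻¹⁶·1.30325e-27 ≈ 5.957e-43.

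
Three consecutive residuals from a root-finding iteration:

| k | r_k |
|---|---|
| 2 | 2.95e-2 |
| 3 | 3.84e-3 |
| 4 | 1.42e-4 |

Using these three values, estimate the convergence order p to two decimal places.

p ≈ ln(r_4/r_3) / ln(r_3/r_2)
  = ln(1.42e-4/3.84e-3) / ln(3.84e-3/2.95e-2)
  = ln(0.0369792) / ln(0.130169)
  = -3.29740 / -2.03892 ≈ 1.61723

1.62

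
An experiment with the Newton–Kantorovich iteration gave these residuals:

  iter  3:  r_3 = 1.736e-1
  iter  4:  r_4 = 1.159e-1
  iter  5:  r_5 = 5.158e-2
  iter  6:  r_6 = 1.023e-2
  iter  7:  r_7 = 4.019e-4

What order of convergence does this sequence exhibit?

Consecutive ratios: r_7/r_6 = 4.019e-4/1.023e-2 = 0.0392864, r_6/r_5 = 1.023e-2/5.158e-2 = 0.198333.
p ≈ ln(0.0392864)/ln(0.198333) = -3.2369/-1.6178 ≈ 2.00.
So the convergence is quadratic (order 2).

2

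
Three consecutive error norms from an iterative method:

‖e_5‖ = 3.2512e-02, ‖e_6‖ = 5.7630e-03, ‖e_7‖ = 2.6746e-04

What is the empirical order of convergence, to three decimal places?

1.775

p ≈ ln(‖e_7‖/‖e_6‖) / ln(‖e_6‖/‖e_5‖)
  = ln(2.6746e-04/5.7630e-03) / ln(5.7630e-03/3.2512e-02)
  = ln(0.0464099) / ln(0.177258)
  = -3.070242 / -1.730149 ≈ 1.774554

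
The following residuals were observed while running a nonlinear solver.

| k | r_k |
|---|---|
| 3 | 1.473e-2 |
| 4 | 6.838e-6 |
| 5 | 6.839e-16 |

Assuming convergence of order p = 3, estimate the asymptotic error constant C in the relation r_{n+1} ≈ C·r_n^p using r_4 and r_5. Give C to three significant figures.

2.14

C ≈ r_5 / r_4^3
  = 6.839e-16 / (6.838e-6)^3
  = 6.839e-16 / 3.19733e-16 ≈ 2.139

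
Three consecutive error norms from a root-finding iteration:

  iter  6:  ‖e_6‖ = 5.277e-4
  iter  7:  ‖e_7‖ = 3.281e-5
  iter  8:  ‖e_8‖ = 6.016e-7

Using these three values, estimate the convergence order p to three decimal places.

p ≈ ln(‖e_8‖/‖e_7‖) / ln(‖e_7‖/‖e_6‖)
  = ln(6.016e-7/3.281e-5) / ln(3.281e-5/5.277e-4)
  = ln(0.0183359) / ln(0.0621755)
  = -3.998894 / -2.777794 ≈ 1.439593

1.440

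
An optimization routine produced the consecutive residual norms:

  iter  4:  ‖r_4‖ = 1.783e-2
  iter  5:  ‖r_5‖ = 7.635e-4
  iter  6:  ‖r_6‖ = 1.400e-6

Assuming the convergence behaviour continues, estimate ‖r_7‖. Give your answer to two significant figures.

4.7e-12

First estimate the order: p ≈ ln(‖r_6‖/‖r_5‖) / ln(‖r_5‖/‖r_4‖) = ln(1.400e-6/7.635e-4)/ln(7.635e-4/1.783e-2) = ln(0.00183366)/ln(0.0428211) ≈ 2.0000.
Then ‖r_7‖ ≈ ‖r_6‖·(‖r_6‖/‖r_5‖)^p = 1.400e-6·(0.00183366)^2.0000 = 1.400e-6·3.36231e-06 ≈ 4.707e-12.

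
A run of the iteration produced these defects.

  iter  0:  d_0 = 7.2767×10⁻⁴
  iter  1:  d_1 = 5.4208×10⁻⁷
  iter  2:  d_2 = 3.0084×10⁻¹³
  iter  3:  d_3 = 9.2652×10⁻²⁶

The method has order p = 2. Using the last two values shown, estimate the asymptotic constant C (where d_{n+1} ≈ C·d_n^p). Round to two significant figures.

C ≈ d_3 / d_2^2
  = 9.2652×10⁻²⁶ / (3.0084×10⁻¹³)^2
  = 9.2652×10⁻²⁶ / 9.05047e-26 ≈ 1.0237

1.0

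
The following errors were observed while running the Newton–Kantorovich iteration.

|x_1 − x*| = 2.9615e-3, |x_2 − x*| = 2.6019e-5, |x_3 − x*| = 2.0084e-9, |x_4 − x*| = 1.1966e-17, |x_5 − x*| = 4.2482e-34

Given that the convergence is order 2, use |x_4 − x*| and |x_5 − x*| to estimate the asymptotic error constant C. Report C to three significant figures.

2.97

C ≈ |x_5 − x*| / |x_4 − x*|^2
  = 4.2482e-34 / (1.1966e-17)^2
  = 4.2482e-34 / 1.43185e-34 ≈ 2.9669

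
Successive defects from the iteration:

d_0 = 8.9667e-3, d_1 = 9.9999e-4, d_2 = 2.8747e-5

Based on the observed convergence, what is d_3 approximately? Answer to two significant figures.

9.2e-8

First estimate the order: p ≈ ln(d_2/d_1) / ln(d_1/d_0) = ln(2.8747e-5/9.9999e-4)/ln(9.9999e-4/8.9667e-3) = ln(0.0287473)/ln(0.111523) ≈ 1.6180.
Then d_3 ≈ d_2·(d_2/d_1)^p = 2.8747e-5·(0.0287473)^1.6180 = 2.8747e-5·0.00320634 ≈ 9.217e-08.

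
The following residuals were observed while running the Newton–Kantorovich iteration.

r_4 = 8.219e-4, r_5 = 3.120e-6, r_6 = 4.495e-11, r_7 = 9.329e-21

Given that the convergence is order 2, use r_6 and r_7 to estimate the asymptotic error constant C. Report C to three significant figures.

4.62

C ≈ r_7 / r_6^2
  = 9.329e-21 / (4.495e-11)^2
  = 9.329e-21 / 2.0205e-21 ≈ 4.6172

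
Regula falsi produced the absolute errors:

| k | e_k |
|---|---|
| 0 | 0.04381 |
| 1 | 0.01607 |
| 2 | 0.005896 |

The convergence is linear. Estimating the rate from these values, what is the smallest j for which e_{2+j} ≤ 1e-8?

14

Rate ρ ≈ e_2/e_1 = 0.005896/0.01607 = 0.3669.
After j more steps, e_{2+j} ≈ 0.005896·ρ^j; need ρ^j ≤ 1e-8/0.005896 = 1.69607e-06.
j ≥ ln(1.69607e-06)/ln(0.3669) = -13.2872/-1.00267 = 13.252.
So 14 more iterations are needed.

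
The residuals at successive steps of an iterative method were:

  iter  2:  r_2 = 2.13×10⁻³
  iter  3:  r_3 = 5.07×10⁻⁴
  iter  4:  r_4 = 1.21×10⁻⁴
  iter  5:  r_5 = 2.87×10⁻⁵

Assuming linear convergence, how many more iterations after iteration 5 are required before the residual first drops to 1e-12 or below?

Rate ρ ≈ r_5/r_4 = 2.87×10⁻⁵/1.21×10⁻⁴ = 0.2372.
After j more steps, r_{5+j} ≈ 2.87×10⁻⁵·ρ^j; need ρ^j ≤ 1e-12/2.87×10⁻⁵ = 3.48432e-08.
j ≥ ln(3.48432e-08)/ln(0.2372) = -17.1724/-1.43885 = 11.935.
So 12 more iterations are needed.

12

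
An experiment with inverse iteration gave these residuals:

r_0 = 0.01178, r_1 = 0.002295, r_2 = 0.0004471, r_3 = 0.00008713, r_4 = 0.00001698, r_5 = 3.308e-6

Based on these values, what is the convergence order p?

1

Consecutive ratios: r_5/r_4 = 3.308e-6/0.00001698 = 0.194817, r_4/r_3 = 0.00001698/0.00008713 = 0.194881.
p ≈ ln(0.194817)/ln(0.194881) = -1.6357/-1.6354 ≈ 1.00.
So the convergence is linear (order 1).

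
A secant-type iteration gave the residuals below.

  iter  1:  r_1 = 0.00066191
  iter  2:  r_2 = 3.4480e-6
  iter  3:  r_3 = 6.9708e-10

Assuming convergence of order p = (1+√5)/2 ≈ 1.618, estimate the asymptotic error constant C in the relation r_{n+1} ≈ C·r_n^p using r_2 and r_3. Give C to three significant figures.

0.480

C ≈ r_3 / r_2^1.618
  = 6.9708e-10 / (3.4480e-6)^1.618
  = 6.9708e-10 / 1.45139e-09 ≈ 0.48028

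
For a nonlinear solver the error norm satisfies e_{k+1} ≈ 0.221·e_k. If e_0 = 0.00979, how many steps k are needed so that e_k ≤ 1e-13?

After k steps, e_k ≈ 0.00979·0.221^k.
Need 0.221^k ≤ 1e-13/0.00979 = 1.02145e-11.
k ≥ ln(1.02145e-11)/ln(0.221) = -25.3072/-1.50959 = 16.764.
Smallest integer k = 17.

17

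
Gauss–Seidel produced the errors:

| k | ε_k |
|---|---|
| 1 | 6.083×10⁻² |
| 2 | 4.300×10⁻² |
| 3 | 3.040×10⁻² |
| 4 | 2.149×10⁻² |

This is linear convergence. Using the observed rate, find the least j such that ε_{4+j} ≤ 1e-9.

Rate ρ ≈ ε_4/ε_3 = 2.149×10⁻²/3.040×10⁻² = 0.7069.
After j more steps, ε_{4+j} ≈ 2.149×10⁻²·ρ^j; need ρ^j ≤ 1e-9/2.149×10⁻² = 4.65333e-08.
j ≥ ln(4.65333e-08)/ln(0.7069) = -16.8831/-0.34687 = 48.673.
So 49 more iterations are needed.

49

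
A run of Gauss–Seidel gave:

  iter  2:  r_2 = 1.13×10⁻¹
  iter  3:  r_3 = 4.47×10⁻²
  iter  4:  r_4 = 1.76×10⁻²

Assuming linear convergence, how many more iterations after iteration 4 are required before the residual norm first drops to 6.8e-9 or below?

16

Rate ρ ≈ r_4/r_3 = 1.76×10⁻²/4.47×10⁻² = 0.3937.
After j more steps, r_{4+j} ≈ 1.76×10⁻²·ρ^j; need ρ^j ≤ 6.8e-9/1.76×10⁻² = 3.86364e-07.
j ≥ ln(3.86364e-07)/ln(0.3937) = -14.7665/-0.93217 = 15.841.
So 16 more iterations are needed.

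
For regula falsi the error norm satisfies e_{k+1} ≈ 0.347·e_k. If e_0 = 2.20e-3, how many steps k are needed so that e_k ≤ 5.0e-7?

After k steps, e_k ≈ 2.20e-3·0.347^k.
Need 0.347^k ≤ 5.0e-7/2.20e-3 = 0.000227273.
k ≥ ln(0.000227273)/ln(0.347) = -8.3894/-1.05843 = 7.926.
Smallest integer k = 8.

8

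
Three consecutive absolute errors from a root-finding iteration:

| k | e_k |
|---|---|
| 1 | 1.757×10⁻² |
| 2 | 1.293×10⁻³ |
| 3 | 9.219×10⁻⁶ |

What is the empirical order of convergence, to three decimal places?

1.895

p ≈ ln(e_3/e_2) / ln(e_2/e_1)
  = ln(9.219×10⁻⁶/1.293×10⁻³) / ln(1.293×10⁻³/1.757×10⁻²)
  = ln(0.00712993) / ln(0.0735913)
  = -4.943454 / -2.609228 ≈ 1.894604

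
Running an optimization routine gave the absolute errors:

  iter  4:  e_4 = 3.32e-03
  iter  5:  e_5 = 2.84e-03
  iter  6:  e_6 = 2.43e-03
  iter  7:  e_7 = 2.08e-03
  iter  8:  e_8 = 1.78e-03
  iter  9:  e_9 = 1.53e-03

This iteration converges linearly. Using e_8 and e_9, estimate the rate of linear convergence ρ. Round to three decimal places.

ρ ≈ e_9/e_8 = 1.53e-03/1.78e-03 = 0.85955

0.860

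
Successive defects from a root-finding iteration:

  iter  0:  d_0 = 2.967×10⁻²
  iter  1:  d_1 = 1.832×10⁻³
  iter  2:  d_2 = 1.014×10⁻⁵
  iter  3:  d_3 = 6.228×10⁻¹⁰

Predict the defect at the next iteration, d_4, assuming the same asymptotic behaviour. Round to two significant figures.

8.6e-18

First estimate the order: p ≈ ln(d_3/d_2) / ln(d_2/d_1) = ln(6.228×10⁻¹⁰/1.014×10⁻⁵)/ln(1.014×10⁻⁵/1.832×10⁻³) = ln(6.14201e-05)/ln(0.00553493) ≈ 1.8661.
Then d_4 ≈ d_3·(d_3/d_2)^p = 6.228×10⁻¹⁰·(6.14201e-05)^1.8661 = 6.228×10⁻¹⁰·1.38219e-08 ≈ 8.608e-18.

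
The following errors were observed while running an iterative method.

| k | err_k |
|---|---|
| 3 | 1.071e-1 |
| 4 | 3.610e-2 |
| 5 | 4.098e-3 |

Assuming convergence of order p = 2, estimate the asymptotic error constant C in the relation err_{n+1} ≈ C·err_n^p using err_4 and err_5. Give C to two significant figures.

C ≈ err_5 / err_4^2
  = 4.098e-3 / (3.610e-2)^2
  = 4.098e-3 / 0.00130321 ≈ 3.1445

3.1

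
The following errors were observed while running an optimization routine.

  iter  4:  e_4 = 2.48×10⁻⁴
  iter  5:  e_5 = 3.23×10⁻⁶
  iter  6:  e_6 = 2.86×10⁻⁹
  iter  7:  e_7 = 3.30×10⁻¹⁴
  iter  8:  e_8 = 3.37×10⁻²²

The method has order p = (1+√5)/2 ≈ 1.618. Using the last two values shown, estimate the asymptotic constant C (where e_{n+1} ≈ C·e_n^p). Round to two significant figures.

C ≈ e_8 / e_7^1.618
  = 3.37×10⁻²² / (3.30×10⁻¹⁴)^1.618
  = 3.37×10⁻²² / 1.538e-22 ≈ 2.1912

2.2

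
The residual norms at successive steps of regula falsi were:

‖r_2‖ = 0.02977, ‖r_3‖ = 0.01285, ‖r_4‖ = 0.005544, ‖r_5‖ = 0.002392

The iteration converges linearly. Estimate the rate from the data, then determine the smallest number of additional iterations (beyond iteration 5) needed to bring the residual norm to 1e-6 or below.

10

Rate ρ ≈ ‖r_5‖/‖r_4‖ = 0.002392/0.005544 = 0.4315.
After j more steps, ‖r_{5+j}‖ ≈ 0.002392·ρ^j; need ρ^j ≤ 1e-6/0.002392 = 0.00041806.
j ≥ ln(0.00041806)/ln(0.4315) = -7.7799/-0.84049 = 9.256.
So 10 more iterations are needed.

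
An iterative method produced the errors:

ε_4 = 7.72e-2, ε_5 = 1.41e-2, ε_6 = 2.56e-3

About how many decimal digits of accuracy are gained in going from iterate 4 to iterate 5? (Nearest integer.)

1

Digits gained ≈ log₁₀(ε_4/ε_5) = log₁₀(7.72e-2/1.41e-2) = log₁₀(5.47518) ≈ 0.738.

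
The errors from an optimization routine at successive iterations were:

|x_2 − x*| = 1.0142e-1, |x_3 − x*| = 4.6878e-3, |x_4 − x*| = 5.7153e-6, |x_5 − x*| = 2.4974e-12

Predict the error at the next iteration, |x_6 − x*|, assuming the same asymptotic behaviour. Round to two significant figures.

First estimate the order: p ≈ ln(|x_5 − x*|/|x_4 − x*|) / ln(|x_4 − x*|/|x_3 − x*|) = ln(2.4974e-12/5.7153e-6)/ln(5.7153e-6/4.6878e-3) = ln(4.36967e-07)/ln(0.00121919) ≈ 2.1825.
Then |x_6 − x*| ≈ |x_5 − x*|·(|x_5 − x*|/|x_4 − x*|)^p = 2.4974e-12·(4.36967e-07)^2.1825 = 2.4974e-12·1.3191e-14 ≈ 3.294e-26.

3.3e-26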